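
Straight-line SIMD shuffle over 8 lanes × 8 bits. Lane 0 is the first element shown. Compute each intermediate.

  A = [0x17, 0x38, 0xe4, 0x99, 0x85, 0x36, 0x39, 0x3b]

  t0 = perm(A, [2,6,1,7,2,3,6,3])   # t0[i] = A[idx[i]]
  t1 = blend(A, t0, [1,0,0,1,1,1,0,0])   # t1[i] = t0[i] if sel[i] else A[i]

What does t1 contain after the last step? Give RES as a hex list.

RES = [0xe4, 0x38, 0xe4, 0x3b, 0xe4, 0x99, 0x39, 0x3b]

  t0: e4 39 38 3b e4 99 39 99
  t1: e4 38 e4 3b e4 99 39 3b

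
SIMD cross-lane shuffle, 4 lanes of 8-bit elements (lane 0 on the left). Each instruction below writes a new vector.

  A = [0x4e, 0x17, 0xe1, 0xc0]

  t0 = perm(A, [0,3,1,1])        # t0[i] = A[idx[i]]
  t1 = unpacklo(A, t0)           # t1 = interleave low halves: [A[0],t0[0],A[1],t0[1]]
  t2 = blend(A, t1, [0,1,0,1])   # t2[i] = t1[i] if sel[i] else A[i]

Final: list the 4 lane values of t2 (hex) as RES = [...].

t0 = [0x4e, 0xc0, 0x17, 0x17]
t1 = [0x4e, 0x4e, 0x17, 0xc0]
t2 = [0x4e, 0x4e, 0xe1, 0xc0]

RES = [ 0x4e  0x4e  0xe1  0xc0 ]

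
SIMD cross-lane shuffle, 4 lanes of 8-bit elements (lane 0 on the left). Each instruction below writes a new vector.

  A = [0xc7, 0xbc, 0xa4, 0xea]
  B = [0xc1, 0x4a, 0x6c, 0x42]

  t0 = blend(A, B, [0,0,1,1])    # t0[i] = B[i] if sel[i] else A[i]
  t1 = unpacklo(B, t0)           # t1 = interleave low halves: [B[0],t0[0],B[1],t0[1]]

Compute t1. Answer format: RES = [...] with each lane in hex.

RES = [0xc1, 0xc7, 0x4a, 0xbc]

→ t0 |c7|bc|6c|42|
→ t1 |c1|c7|4a|bc|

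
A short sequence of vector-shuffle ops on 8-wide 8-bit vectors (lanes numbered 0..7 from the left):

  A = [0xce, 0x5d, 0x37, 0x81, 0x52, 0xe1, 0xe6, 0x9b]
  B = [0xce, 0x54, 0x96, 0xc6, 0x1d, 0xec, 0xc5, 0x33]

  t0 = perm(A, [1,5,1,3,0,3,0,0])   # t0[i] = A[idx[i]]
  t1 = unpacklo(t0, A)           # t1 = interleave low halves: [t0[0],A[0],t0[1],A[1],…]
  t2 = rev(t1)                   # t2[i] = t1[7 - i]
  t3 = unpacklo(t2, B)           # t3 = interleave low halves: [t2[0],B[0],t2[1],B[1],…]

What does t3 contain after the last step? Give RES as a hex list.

RES = [ 0x81  0xce  0x81  0x54  0x37  0x96  0x5d  0xc6 ]

→ t0 |5d|e1|5d|81|ce|81|ce|ce|
→ t1 |5d|ce|e1|5d|5d|37|81|81|
→ t2 |81|81|37|5d|5d|e1|ce|5d|
→ t3 |81|ce|81|54|37|96|5d|c6|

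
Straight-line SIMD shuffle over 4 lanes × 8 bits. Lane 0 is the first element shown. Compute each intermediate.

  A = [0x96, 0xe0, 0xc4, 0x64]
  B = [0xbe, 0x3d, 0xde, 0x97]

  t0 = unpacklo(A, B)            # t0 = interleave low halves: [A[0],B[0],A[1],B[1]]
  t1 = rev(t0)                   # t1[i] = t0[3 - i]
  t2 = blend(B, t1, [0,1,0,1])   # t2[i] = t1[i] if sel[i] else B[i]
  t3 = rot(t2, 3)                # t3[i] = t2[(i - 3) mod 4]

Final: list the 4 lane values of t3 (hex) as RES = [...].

→ t0 |96|be|e0|3d|
→ t1 |3d|e0|be|96|
→ t2 |be|e0|de|96|
→ t3 |e0|de|96|be|

RES = [0xe0, 0xde, 0x96, 0xbe]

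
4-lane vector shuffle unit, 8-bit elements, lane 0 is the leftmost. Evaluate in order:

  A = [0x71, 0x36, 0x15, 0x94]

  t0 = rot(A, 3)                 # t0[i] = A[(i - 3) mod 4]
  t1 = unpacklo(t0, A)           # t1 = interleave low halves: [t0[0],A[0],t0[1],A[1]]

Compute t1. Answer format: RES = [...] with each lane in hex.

t0 = [0x36, 0x15, 0x94, 0x71]
t1 = [0x36, 0x71, 0x15, 0x36]

RES = [ 0x36  0x71  0x15  0x36 ]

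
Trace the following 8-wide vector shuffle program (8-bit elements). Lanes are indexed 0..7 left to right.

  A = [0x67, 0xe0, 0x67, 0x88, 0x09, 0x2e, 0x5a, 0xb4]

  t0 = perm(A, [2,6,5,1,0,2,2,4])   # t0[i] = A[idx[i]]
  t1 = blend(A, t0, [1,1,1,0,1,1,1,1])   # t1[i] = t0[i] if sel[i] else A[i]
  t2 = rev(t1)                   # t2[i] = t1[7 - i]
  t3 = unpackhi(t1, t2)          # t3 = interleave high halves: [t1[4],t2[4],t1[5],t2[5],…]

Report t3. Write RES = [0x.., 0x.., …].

  t0: 67 5a 2e e0 67 67 67 09
  t1: 67 5a 2e 88 67 67 67 09
  t2: 09 67 67 67 88 2e 5a 67
  t3: 67 88 67 2e 67 5a 09 67

RES = [ 0x67  0x88  0x67  0x2e  0x67  0x5a  0x09  0x67 ]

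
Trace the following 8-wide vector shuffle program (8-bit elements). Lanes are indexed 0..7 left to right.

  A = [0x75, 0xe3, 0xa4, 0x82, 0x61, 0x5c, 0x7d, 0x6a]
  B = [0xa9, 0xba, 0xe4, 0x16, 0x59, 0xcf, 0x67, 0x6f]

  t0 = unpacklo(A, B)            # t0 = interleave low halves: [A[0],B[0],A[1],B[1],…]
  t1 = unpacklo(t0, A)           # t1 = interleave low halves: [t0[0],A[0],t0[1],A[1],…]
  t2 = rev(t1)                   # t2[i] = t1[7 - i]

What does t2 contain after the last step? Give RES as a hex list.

RES = [ 0x82  0xba  0xa4  0xe3  0xe3  0xa9  0x75  0x75 ]

  t0: 75 a9 e3 ba a4 e4 82 16
  t1: 75 75 a9 e3 e3 a4 ba 82
  t2: 82 ba a4 e3 e3 a9 75 75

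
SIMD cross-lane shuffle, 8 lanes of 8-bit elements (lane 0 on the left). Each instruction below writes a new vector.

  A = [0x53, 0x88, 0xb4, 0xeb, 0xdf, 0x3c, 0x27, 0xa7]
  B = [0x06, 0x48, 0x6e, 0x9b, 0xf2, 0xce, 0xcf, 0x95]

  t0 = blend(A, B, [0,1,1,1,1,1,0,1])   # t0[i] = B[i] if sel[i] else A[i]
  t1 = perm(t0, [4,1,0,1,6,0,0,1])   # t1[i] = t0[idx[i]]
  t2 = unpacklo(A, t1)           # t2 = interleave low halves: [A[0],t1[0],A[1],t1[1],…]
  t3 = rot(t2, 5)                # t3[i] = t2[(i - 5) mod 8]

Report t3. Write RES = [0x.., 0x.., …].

RES = [0x48, 0xb4, 0x53, 0xeb, 0x48, 0x53, 0xf2, 0x88]

t0 = [0x53, 0x48, 0x6e, 0x9b, 0xf2, 0xce, 0x27, 0x95]
t1 = [0xf2, 0x48, 0x53, 0x48, 0x27, 0x53, 0x53, 0x48]
t2 = [0x53, 0xf2, 0x88, 0x48, 0xb4, 0x53, 0xeb, 0x48]
t3 = [0x48, 0xb4, 0x53, 0xeb, 0x48, 0x53, 0xf2, 0x88]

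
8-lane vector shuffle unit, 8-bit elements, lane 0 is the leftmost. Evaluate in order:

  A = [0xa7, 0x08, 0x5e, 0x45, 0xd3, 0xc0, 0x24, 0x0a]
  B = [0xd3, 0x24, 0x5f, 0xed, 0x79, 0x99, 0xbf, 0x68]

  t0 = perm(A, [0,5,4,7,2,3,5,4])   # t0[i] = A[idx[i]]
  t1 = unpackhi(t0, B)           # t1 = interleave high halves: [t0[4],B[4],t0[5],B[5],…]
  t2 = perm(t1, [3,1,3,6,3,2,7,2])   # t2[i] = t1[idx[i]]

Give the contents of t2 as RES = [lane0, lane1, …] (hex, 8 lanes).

RES = [0x99, 0x79, 0x99, 0xd3, 0x99, 0x45, 0x68, 0x45]

t0 = [0xa7, 0xc0, 0xd3, 0x0a, 0x5e, 0x45, 0xc0, 0xd3]
t1 = [0x5e, 0x79, 0x45, 0x99, 0xc0, 0xbf, 0xd3, 0x68]
t2 = [0x99, 0x79, 0x99, 0xd3, 0x99, 0x45, 0x68, 0x45]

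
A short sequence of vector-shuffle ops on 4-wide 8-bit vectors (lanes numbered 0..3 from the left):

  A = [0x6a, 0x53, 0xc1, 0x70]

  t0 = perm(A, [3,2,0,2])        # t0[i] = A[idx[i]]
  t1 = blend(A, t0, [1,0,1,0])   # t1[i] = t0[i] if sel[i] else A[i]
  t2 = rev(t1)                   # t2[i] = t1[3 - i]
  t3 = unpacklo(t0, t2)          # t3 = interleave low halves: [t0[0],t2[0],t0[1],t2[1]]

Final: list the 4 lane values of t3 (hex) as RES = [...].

→ t0 |70|c1|6a|c1|
→ t1 |70|53|6a|70|
→ t2 |70|6a|53|70|
→ t3 |70|70|c1|6a|

RES = [ 0x70  0x70  0xc1  0x6a ]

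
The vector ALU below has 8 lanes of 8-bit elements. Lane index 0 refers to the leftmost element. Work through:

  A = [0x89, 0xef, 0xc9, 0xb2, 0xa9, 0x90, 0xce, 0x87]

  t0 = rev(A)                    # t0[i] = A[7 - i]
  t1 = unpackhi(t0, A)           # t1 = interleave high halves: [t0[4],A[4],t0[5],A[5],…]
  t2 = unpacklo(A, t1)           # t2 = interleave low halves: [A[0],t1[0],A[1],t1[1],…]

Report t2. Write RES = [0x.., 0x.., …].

  t0: 87 ce 90 a9 b2 c9 ef 89
  t1: b2 a9 c9 90 ef ce 89 87
  t2: 89 b2 ef a9 c9 c9 b2 90

RES = [0x89, 0xb2, 0xef, 0xa9, 0xc9, 0xc9, 0xb2, 0x90]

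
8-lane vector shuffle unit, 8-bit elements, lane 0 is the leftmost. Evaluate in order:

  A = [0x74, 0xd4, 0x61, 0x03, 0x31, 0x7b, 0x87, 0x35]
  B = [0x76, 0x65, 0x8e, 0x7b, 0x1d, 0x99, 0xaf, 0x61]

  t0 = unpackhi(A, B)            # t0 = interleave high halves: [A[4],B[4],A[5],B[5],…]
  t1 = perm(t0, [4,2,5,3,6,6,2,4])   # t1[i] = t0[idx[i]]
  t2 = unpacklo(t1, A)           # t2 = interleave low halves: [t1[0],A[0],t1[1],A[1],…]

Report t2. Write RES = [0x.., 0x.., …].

RES = [ 0x87  0x74  0x7b  0xd4  0xaf  0x61  0x99  0x03 ]

→ t0 |31|1d|7b|99|87|af|35|61|
→ t1 |87|7b|af|99|35|35|7b|87|
→ t2 |87|74|7b|d4|af|61|99|03|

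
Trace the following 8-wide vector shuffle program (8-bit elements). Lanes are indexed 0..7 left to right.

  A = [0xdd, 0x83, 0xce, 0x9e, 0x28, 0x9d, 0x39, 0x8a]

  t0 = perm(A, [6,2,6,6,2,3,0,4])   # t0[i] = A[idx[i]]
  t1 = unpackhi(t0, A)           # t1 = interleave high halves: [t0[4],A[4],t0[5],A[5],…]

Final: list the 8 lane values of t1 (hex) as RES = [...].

  t0: 39 ce 39 39 ce 9e dd 28
  t1: ce 28 9e 9d dd 39 28 8a

RES = [ 0xce  0x28  0x9e  0x9d  0xdd  0x39  0x28  0x8a ]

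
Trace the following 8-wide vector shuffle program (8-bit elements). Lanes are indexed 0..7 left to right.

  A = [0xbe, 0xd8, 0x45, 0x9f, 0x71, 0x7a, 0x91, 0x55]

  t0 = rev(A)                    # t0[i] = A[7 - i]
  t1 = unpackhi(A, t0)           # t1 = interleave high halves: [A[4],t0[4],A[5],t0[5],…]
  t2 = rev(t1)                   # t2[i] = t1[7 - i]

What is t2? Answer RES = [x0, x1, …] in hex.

→ t0 |55|91|7a|71|9f|45|d8|be|
→ t1 |71|9f|7a|45|91|d8|55|be|
→ t2 |be|55|d8|91|45|7a|9f|71|

RES = [ 0xbe  0x55  0xd8  0x91  0x45  0x7a  0x9f  0x71 ]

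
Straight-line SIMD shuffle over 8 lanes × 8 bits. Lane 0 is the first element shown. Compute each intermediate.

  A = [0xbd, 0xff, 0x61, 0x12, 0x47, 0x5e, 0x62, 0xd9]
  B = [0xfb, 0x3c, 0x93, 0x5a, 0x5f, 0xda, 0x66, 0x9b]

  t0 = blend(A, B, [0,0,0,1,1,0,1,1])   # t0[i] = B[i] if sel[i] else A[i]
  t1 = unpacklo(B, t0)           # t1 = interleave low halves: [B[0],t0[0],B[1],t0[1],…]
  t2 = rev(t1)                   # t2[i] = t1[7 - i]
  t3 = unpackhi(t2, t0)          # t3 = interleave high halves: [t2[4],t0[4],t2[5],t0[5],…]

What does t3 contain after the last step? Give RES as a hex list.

RES = [ 0xff  0x5f  0x3c  0x5e  0xbd  0x66  0xfb  0x9b ]

  t0: bd ff 61 5a 5f 5e 66 9b
  t1: fb bd 3c ff 93 61 5a 5a
  t2: 5a 5a 61 93 ff 3c bd fb
  t3: ff 5f 3c 5e bd 66 fb 9b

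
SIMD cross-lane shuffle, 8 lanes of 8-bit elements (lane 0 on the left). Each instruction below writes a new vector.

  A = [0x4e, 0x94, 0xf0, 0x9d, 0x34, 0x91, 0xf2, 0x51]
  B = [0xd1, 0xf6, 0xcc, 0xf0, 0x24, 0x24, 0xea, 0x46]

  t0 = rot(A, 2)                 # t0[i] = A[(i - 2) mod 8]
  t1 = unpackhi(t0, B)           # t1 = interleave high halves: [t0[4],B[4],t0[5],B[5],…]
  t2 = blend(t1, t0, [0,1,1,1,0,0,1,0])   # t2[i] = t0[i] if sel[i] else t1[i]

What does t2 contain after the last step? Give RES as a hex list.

→ t0 |f2|51|4e|94|f0|9d|34|91|
→ t1 |f0|24|9d|24|34|ea|91|46|
→ t2 |f0|51|4e|94|34|ea|34|46|

RES = [ 0xf0  0x51  0x4e  0x94  0x34  0xea  0x34  0x46 ]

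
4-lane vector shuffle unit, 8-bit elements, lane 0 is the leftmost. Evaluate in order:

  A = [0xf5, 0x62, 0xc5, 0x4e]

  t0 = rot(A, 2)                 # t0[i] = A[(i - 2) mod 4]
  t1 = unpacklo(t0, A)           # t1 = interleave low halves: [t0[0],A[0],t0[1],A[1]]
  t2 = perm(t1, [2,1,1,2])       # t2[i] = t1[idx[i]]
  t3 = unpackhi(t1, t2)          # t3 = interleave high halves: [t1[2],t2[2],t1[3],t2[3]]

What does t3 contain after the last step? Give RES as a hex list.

RES = [0x4e, 0xf5, 0x62, 0x4e]

  t0: c5 4e f5 62
  t1: c5 f5 4e 62
  t2: 4e f5 f5 4e
  t3: 4e f5 62 4e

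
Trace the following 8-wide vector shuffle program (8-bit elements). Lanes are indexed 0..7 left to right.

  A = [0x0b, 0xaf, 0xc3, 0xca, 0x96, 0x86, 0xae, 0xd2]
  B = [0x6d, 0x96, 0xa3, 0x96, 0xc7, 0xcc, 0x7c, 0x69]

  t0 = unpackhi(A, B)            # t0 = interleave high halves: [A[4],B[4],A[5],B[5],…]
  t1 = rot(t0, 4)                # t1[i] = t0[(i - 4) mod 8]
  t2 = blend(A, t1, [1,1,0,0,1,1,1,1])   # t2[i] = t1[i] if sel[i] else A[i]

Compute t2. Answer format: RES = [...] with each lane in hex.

t0 = [0x96, 0xc7, 0x86, 0xcc, 0xae, 0x7c, 0xd2, 0x69]
t1 = [0xae, 0x7c, 0xd2, 0x69, 0x96, 0xc7, 0x86, 0xcc]
t2 = [0xae, 0x7c, 0xc3, 0xca, 0x96, 0xc7, 0x86, 0xcc]

RES = [0xae, 0x7c, 0xc3, 0xca, 0x96, 0xc7, 0x86, 0xcc]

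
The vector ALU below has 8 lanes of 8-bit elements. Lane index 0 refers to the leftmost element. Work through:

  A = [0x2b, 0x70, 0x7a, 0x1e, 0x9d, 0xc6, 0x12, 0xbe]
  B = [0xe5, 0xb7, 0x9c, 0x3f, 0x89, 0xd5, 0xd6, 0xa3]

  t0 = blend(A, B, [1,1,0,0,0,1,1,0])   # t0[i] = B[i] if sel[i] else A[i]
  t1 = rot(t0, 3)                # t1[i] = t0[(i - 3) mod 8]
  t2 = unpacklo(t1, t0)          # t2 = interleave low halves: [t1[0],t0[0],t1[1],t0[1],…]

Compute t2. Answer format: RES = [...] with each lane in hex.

RES = [0xd5, 0xe5, 0xd6, 0xb7, 0xbe, 0x7a, 0xe5, 0x1e]

t0 = [0xe5, 0xb7, 0x7a, 0x1e, 0x9d, 0xd5, 0xd6, 0xbe]
t1 = [0xd5, 0xd6, 0xbe, 0xe5, 0xb7, 0x7a, 0x1e, 0x9d]
t2 = [0xd5, 0xe5, 0xd6, 0xb7, 0xbe, 0x7a, 0xe5, 0x1e]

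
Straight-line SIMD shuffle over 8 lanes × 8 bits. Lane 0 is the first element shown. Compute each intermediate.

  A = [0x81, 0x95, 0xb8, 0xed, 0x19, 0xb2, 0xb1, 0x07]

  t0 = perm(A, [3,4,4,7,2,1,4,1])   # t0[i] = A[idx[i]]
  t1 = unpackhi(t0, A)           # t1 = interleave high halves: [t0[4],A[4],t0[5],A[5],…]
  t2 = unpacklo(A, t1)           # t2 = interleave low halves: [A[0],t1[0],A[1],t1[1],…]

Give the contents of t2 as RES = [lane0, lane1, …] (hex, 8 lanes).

RES = [ 0x81  0xb8  0x95  0x19  0xb8  0x95  0xed  0xb2 ]

  t0: ed 19 19 07 b8 95 19 95
  t1: b8 19 95 b2 19 b1 95 07
  t2: 81 b8 95 19 b8 95 ed b2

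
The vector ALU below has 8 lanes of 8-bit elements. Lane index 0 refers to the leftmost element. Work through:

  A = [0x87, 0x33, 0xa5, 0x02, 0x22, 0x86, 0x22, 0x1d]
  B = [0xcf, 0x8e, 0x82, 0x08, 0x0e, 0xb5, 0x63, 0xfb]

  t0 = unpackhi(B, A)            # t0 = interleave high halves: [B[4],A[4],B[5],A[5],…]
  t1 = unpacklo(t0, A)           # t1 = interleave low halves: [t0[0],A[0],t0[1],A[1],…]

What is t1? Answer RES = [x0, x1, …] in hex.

→ t0 |0e|22|b5|86|63|22|fb|1d|
→ t1 |0e|87|22|33|b5|a5|86|02|

RES = [0x0e, 0x87, 0x22, 0x33, 0xb5, 0xa5, 0x86, 0x02]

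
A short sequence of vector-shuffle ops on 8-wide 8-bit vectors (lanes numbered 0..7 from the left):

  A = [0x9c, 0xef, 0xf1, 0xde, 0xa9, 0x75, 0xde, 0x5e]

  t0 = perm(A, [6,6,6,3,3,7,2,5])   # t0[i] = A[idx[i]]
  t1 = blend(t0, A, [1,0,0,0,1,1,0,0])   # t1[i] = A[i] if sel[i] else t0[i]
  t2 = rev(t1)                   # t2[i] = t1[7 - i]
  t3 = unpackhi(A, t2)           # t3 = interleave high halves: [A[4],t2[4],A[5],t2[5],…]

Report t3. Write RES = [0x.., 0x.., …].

RES = [0xa9, 0xde, 0x75, 0xde, 0xde, 0xde, 0x5e, 0x9c]

  t0: de de de de de 5e f1 75
  t1: 9c de de de a9 75 f1 75
  t2: 75 f1 75 a9 de de de 9c
  t3: a9 de 75 de de de 5e 9c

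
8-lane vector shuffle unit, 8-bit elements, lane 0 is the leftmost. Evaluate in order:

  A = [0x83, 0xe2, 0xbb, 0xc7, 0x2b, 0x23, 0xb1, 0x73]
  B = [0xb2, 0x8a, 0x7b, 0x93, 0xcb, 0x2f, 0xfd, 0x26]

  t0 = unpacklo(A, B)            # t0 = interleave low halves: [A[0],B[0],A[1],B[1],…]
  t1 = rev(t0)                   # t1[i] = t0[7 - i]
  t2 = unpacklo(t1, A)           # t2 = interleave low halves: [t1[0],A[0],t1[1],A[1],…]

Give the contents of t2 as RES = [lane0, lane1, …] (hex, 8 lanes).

RES = [ 0x93  0x83  0xc7  0xe2  0x7b  0xbb  0xbb  0xc7 ]

  t0: 83 b2 e2 8a bb 7b c7 93
  t1: 93 c7 7b bb 8a e2 b2 83
  t2: 93 83 c7 e2 7b bb bb c7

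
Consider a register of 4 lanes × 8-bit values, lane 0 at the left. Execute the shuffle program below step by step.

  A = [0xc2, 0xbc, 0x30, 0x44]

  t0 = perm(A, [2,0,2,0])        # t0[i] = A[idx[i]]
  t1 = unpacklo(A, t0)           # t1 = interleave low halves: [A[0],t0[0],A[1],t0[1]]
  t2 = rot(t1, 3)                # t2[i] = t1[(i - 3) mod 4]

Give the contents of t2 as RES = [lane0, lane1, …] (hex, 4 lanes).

  t0: 30 c2 30 c2
  t1: c2 30 bc c2
  t2: 30 bc c2 c2

RES = [0x30, 0xbc, 0xc2, 0xc2]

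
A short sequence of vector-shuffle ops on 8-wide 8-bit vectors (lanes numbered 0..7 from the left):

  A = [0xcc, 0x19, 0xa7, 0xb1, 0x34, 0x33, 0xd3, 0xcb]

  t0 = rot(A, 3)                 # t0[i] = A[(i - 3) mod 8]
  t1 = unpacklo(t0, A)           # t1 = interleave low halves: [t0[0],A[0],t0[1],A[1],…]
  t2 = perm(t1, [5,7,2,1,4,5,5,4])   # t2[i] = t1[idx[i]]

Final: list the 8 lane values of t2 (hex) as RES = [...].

  t0: 33 d3 cb cc 19 a7 b1 34
  t1: 33 cc d3 19 cb a7 cc b1
  t2: a7 b1 d3 cc cb a7 a7 cb

RES = [0xa7, 0xb1, 0xd3, 0xcc, 0xcb, 0xa7, 0xa7, 0xcb]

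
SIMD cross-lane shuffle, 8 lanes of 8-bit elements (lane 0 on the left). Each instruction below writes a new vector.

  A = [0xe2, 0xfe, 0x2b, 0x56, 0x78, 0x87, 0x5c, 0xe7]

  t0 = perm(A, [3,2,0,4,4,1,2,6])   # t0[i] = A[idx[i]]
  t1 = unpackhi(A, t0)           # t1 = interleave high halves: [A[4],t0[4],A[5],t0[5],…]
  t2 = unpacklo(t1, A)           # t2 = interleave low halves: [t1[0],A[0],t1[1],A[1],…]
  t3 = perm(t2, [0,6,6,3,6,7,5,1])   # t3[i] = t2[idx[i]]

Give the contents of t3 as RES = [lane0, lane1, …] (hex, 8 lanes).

→ t0 |56|2b|e2|78|78|fe|2b|5c|
→ t1 |78|78|87|fe|5c|2b|e7|5c|
→ t2 |78|e2|78|fe|87|2b|fe|56|
→ t3 |78|fe|fe|fe|fe|56|2b|e2|

RES = [ 0x78  0xfe  0xfe  0xfe  0xfe  0x56  0x2b  0xe2 ]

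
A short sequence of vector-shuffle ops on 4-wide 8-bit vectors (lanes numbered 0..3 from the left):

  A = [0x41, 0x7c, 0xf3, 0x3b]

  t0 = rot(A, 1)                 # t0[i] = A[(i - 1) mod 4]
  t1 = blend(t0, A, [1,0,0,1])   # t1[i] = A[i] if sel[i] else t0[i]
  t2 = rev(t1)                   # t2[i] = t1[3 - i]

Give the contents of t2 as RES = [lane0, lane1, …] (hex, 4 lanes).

t0 = [0x3b, 0x41, 0x7c, 0xf3]
t1 = [0x41, 0x41, 0x7c, 0x3b]
t2 = [0x3b, 0x7c, 0x41, 0x41]

RES = [ 0x3b  0x7c  0x41  0x41 ]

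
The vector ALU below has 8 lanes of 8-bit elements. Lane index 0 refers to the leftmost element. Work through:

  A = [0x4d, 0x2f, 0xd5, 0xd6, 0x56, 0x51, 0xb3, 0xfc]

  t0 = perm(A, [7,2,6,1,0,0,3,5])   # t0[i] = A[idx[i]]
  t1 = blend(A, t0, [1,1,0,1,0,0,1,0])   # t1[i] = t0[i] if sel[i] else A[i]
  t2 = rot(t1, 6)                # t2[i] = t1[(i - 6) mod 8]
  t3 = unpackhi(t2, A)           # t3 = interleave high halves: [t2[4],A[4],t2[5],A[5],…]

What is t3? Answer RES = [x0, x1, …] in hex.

→ t0 |fc|d5|b3|2f|4d|4d|d6|51|
→ t1 |fc|d5|d5|2f|56|51|d6|fc|
→ t2 |d5|2f|56|51|d6|fc|fc|d5|
→ t3 |d6|56|fc|51|fc|b3|d5|fc|

RES = [ 0xd6  0x56  0xfc  0x51  0xfc  0xb3  0xd5  0xfc ]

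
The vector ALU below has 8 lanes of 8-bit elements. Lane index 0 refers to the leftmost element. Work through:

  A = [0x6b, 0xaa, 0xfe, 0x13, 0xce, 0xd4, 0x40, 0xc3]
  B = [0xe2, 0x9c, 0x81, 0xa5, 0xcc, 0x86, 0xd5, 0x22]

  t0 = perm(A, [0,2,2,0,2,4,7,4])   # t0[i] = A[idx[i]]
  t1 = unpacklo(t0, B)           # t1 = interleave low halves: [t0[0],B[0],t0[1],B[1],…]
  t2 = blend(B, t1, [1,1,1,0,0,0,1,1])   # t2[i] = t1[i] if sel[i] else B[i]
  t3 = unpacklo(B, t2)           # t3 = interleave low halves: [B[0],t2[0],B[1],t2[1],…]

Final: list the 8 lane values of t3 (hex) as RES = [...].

→ t0 |6b|fe|fe|6b|fe|ce|c3|ce|
→ t1 |6b|e2|fe|9c|fe|81|6b|a5|
→ t2 |6b|e2|fe|a5|cc|86|6b|a5|
→ t3 |e2|6b|9c|e2|81|fe|a5|a5|

RES = [ 0xe2  0x6b  0x9c  0xe2  0x81  0xfe  0xa5  0xa5 ]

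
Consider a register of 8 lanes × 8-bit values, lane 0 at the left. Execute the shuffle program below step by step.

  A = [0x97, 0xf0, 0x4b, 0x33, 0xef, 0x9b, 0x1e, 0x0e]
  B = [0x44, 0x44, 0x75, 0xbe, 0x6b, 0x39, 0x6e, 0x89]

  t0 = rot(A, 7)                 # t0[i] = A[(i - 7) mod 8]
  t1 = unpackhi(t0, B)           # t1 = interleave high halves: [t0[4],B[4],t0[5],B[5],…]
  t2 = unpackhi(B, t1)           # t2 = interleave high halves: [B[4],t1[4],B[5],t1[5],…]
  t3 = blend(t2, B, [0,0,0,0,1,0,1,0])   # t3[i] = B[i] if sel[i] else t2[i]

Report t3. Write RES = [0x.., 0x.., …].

RES = [ 0x6b  0x0e  0x39  0x6e  0x6b  0x97  0x6e  0x89 ]

→ t0 |f0|4b|33|ef|9b|1e|0e|97|
→ t1 |9b|6b|1e|39|0e|6e|97|89|
→ t2 |6b|0e|39|6e|6e|97|89|89|
→ t3 |6b|0e|39|6e|6b|97|6e|89|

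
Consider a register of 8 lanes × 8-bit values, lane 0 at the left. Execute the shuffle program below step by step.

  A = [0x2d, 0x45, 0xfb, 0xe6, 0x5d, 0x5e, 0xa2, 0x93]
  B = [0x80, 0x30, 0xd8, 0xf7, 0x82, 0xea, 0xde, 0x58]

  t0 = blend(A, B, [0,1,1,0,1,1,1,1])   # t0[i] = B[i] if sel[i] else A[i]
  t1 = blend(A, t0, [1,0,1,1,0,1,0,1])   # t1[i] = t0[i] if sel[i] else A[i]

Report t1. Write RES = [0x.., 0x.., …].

RES = [ 0x2d  0x45  0xd8  0xe6  0x5d  0xea  0xa2  0x58 ]

  t0: 2d 30 d8 e6 82 ea de 58
  t1: 2d 45 d8 e6 5d ea a2 58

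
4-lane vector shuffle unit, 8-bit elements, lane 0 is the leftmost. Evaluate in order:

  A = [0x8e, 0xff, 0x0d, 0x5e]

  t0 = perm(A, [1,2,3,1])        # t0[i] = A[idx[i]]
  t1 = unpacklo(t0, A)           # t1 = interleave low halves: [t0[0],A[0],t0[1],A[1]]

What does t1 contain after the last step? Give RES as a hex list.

  t0: ff 0d 5e ff
  t1: ff 8e 0d ff

RES = [ 0xff  0x8e  0x0d  0xff ]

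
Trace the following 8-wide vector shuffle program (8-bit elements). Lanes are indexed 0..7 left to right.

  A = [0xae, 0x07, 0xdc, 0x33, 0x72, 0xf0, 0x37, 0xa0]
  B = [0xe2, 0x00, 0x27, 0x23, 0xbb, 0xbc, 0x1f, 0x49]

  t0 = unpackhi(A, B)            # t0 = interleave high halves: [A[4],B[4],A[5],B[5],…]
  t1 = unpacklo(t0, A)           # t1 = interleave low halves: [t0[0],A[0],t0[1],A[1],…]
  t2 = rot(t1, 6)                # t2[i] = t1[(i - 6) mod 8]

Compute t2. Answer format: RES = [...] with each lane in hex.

RES = [0xbb, 0x07, 0xf0, 0xdc, 0xbc, 0x33, 0x72, 0xae]

t0 = [0x72, 0xbb, 0xf0, 0xbc, 0x37, 0x1f, 0xa0, 0x49]
t1 = [0x72, 0xae, 0xbb, 0x07, 0xf0, 0xdc, 0xbc, 0x33]
t2 = [0xbb, 0x07, 0xf0, 0xdc, 0xbc, 0x33, 0x72, 0xae]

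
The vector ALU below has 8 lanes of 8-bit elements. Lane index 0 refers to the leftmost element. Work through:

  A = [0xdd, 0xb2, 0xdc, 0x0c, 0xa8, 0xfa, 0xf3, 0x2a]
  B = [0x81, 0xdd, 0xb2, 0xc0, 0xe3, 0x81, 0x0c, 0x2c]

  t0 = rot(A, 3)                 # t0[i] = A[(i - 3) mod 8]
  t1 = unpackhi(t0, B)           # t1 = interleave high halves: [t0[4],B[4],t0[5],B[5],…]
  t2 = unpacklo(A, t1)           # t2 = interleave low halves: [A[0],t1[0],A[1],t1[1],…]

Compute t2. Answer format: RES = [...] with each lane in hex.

t0 = [0xfa, 0xf3, 0x2a, 0xdd, 0xb2, 0xdc, 0x0c, 0xa8]
t1 = [0xb2, 0xe3, 0xdc, 0x81, 0x0c, 0x0c, 0xa8, 0x2c]
t2 = [0xdd, 0xb2, 0xb2, 0xe3, 0xdc, 0xdc, 0x0c, 0x81]

RES = [0xdd, 0xb2, 0xb2, 0xe3, 0xdc, 0xdc, 0x0c, 0x81]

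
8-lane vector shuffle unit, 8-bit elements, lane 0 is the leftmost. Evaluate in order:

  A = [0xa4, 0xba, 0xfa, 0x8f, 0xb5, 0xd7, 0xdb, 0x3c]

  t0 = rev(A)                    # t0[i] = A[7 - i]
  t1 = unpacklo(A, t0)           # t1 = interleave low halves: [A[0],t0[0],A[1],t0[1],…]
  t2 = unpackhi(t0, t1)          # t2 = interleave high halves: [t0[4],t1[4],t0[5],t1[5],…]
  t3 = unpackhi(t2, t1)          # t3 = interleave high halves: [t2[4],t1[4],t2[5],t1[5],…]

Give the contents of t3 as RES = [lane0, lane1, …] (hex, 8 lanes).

  t0: 3c db d7 b5 8f fa ba a4
  t1: a4 3c ba db fa d7 8f b5
  t2: 8f fa fa d7 ba 8f a4 b5
  t3: ba fa 8f d7 a4 8f b5 b5

RES = [ 0xba  0xfa  0x8f  0xd7  0xa4  0x8f  0xb5  0xb5 ]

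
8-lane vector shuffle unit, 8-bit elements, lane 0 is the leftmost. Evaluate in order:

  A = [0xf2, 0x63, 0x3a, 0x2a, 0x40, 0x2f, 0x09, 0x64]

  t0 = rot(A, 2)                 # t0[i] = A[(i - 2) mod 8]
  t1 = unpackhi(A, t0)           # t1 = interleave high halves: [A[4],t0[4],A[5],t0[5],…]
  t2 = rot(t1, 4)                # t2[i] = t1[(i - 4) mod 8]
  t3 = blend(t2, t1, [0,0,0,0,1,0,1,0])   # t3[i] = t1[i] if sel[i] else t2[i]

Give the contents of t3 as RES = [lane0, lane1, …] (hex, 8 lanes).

RES = [0x09, 0x40, 0x64, 0x2f, 0x09, 0x3a, 0x64, 0x2a]

  t0: 09 64 f2 63 3a 2a 40 2f
  t1: 40 3a 2f 2a 09 40 64 2f
  t2: 09 40 64 2f 40 3a 2f 2a
  t3: 09 40 64 2f 09 3a 64 2a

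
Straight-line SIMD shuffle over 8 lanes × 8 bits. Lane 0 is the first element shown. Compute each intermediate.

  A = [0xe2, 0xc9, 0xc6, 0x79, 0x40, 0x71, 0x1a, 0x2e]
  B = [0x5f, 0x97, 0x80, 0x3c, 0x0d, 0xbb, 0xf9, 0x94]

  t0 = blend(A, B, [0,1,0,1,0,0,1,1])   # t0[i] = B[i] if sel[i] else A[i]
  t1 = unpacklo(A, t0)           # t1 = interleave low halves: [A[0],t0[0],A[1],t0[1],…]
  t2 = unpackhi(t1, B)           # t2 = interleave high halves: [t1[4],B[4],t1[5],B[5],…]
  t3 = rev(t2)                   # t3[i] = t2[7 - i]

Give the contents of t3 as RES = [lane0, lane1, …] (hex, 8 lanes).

RES = [0x94, 0x3c, 0xf9, 0x79, 0xbb, 0xc6, 0x0d, 0xc6]

  t0: e2 97 c6 3c 40 71 f9 94
  t1: e2 e2 c9 97 c6 c6 79 3c
  t2: c6 0d c6 bb 79 f9 3c 94
  t3: 94 3c f9 79 bb c6 0d c6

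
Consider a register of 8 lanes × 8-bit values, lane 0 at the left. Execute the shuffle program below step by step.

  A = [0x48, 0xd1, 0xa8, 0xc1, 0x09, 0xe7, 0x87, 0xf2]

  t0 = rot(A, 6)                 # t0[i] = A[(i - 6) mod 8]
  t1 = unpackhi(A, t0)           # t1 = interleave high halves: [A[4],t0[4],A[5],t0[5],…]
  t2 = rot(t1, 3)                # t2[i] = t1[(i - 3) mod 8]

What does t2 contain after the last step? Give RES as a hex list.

  t0: a8 c1 09 e7 87 f2 48 d1
  t1: 09 87 e7 f2 87 48 f2 d1
  t2: 48 f2 d1 09 87 e7 f2 87

RES = [0x48, 0xf2, 0xd1, 0x09, 0x87, 0xe7, 0xf2, 0x87]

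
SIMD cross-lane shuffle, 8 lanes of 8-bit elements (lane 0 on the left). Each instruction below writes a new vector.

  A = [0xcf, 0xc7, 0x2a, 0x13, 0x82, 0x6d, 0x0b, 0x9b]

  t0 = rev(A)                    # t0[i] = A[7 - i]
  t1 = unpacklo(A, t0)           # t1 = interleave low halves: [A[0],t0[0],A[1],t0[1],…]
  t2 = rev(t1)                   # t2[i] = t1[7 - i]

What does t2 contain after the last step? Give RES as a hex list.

RES = [0x82, 0x13, 0x6d, 0x2a, 0x0b, 0xc7, 0x9b, 0xcf]

  t0: 9b 0b 6d 82 13 2a c7 cf
  t1: cf 9b c7 0b 2a 6d 13 82
  t2: 82 13 6d 2a 0b c7 9b cf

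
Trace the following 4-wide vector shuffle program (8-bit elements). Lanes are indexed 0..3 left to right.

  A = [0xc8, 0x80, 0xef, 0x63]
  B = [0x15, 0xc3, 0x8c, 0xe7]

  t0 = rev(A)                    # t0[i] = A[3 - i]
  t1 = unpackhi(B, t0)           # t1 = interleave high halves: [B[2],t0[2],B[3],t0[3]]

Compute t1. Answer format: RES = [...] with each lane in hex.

→ t0 |63|ef|80|c8|
→ t1 |8c|80|e7|c8|

RES = [0x8c, 0x80, 0xe7, 0xc8]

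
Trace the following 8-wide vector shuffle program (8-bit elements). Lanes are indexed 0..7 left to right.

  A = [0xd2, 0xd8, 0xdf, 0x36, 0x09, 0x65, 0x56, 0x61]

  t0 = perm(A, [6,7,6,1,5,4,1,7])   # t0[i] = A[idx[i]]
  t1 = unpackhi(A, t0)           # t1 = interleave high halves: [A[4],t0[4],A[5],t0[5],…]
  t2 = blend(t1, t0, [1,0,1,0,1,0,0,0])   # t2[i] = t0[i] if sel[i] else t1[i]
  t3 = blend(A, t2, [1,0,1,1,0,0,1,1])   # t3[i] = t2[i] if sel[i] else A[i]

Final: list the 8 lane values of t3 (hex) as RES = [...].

t0 = [0x56, 0x61, 0x56, 0xd8, 0x65, 0x09, 0xd8, 0x61]
t1 = [0x09, 0x65, 0x65, 0x09, 0x56, 0xd8, 0x61, 0x61]
t2 = [0x56, 0x65, 0x56, 0x09, 0x65, 0xd8, 0x61, 0x61]
t3 = [0x56, 0xd8, 0x56, 0x09, 0x09, 0x65, 0x61, 0x61]

RES = [0x56, 0xd8, 0x56, 0x09, 0x09, 0x65, 0x61, 0x61]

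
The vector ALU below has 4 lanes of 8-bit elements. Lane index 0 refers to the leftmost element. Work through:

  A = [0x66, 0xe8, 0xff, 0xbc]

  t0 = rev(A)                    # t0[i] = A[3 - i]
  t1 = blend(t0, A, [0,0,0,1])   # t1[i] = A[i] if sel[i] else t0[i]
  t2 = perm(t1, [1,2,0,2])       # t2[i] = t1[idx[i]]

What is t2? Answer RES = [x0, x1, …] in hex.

RES = [0xff, 0xe8, 0xbc, 0xe8]

  t0: bc ff e8 66
  t1: bc ff e8 bc
  t2: ff e8 bc e8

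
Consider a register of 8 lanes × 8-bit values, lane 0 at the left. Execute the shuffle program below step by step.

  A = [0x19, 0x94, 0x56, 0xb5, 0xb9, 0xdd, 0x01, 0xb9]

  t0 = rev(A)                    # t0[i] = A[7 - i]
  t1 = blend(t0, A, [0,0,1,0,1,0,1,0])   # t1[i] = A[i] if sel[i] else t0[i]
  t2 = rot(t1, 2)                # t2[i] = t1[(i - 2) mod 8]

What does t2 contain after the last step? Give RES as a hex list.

t0 = [0xb9, 0x01, 0xdd, 0xb9, 0xb5, 0x56, 0x94, 0x19]
t1 = [0xb9, 0x01, 0x56, 0xb9, 0xb9, 0x56, 0x01, 0x19]
t2 = [0x01, 0x19, 0xb9, 0x01, 0x56, 0xb9, 0xb9, 0x56]

RES = [ 0x01  0x19  0xb9  0x01  0x56  0xb9  0xb9  0x56 ]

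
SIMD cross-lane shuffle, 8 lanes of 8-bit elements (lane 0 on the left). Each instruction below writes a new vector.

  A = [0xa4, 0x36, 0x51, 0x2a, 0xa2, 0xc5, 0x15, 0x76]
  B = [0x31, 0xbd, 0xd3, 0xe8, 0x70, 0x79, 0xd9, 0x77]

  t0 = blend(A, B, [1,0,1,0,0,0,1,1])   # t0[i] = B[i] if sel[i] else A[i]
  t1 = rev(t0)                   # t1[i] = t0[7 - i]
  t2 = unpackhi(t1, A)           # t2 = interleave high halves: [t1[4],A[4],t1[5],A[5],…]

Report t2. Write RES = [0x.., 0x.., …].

  t0: 31 36 d3 2a a2 c5 d9 77
  t1: 77 d9 c5 a2 2a d3 36 31
  t2: 2a a2 d3 c5 36 15 31 76

RES = [0x2a, 0xa2, 0xd3, 0xc5, 0x36, 0x15, 0x31, 0x76]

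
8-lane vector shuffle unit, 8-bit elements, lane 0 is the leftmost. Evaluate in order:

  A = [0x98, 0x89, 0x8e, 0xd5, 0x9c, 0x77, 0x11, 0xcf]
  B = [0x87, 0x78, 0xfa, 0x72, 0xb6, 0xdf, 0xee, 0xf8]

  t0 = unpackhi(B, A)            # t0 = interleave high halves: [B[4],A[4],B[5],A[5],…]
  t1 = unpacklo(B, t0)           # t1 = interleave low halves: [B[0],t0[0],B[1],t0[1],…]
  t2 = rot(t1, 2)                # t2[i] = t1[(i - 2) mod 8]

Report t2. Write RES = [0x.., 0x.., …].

→ t0 |b6|9c|df|77|ee|11|f8|cf|
→ t1 |87|b6|78|9c|fa|df|72|77|
→ t2 |72|77|87|b6|78|9c|fa|df|

RES = [0x72, 0x77, 0x87, 0xb6, 0x78, 0x9c, 0xfa, 0xdf]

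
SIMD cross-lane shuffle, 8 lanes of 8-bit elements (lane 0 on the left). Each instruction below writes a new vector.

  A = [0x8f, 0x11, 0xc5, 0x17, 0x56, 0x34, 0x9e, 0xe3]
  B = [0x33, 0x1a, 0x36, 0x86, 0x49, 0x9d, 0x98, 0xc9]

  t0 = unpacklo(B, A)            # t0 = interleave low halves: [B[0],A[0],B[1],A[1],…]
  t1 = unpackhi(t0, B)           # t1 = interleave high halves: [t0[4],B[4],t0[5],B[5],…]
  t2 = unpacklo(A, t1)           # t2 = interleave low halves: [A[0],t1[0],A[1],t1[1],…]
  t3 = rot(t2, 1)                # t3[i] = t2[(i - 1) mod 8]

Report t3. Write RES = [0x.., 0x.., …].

RES = [0x9d, 0x8f, 0x36, 0x11, 0x49, 0xc5, 0xc5, 0x17]

  t0: 33 8f 1a 11 36 c5 86 17
  t1: 36 49 c5 9d 86 98 17 c9
  t2: 8f 36 11 49 c5 c5 17 9d
  t3: 9d 8f 36 11 49 c5 c5 17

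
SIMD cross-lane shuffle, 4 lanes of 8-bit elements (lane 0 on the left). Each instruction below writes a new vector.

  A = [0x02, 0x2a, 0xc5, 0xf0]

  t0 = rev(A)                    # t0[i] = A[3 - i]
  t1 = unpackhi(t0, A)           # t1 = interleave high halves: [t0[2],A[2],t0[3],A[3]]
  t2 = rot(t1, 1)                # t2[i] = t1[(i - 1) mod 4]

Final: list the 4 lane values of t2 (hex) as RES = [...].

RES = [ 0xf0  0x2a  0xc5  0x02 ]

→ t0 |f0|c5|2a|02|
→ t1 |2a|c5|02|f0|
→ t2 |f0|2a|c5|02|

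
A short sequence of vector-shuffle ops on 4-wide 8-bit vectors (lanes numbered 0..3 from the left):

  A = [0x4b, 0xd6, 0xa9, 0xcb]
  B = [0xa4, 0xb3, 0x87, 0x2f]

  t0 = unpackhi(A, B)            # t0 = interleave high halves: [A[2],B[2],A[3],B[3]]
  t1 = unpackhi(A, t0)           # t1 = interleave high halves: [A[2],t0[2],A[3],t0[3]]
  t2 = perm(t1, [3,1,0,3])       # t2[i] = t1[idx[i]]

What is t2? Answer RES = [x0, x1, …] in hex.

  t0: a9 87 cb 2f
  t1: a9 cb cb 2f
  t2: 2f cb a9 2f

RES = [0x2f, 0xcb, 0xa9, 0x2f]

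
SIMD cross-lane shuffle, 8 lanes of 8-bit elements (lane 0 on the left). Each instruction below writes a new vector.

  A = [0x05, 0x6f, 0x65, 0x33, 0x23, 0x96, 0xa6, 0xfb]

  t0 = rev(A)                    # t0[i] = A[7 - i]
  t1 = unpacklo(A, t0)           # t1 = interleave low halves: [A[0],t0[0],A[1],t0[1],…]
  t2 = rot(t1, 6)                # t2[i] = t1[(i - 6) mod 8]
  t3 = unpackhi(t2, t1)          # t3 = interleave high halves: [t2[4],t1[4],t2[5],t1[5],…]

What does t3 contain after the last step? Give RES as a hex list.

t0 = [0xfb, 0xa6, 0x96, 0x23, 0x33, 0x65, 0x6f, 0x05]
t1 = [0x05, 0xfb, 0x6f, 0xa6, 0x65, 0x96, 0x33, 0x23]
t2 = [0x6f, 0xa6, 0x65, 0x96, 0x33, 0x23, 0x05, 0xfb]
t3 = [0x33, 0x65, 0x23, 0x96, 0x05, 0x33, 0xfb, 0x23]

RES = [ 0x33  0x65  0x23  0x96  0x05  0x33  0xfb  0x23 ]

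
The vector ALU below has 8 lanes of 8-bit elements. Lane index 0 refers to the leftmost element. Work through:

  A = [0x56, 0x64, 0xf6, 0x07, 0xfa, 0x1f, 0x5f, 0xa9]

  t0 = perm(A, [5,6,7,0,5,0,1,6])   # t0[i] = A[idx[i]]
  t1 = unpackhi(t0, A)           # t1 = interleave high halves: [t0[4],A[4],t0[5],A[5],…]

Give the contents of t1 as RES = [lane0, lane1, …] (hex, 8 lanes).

t0 = [0x1f, 0x5f, 0xa9, 0x56, 0x1f, 0x56, 0x64, 0x5f]
t1 = [0x1f, 0xfa, 0x56, 0x1f, 0x64, 0x5f, 0x5f, 0xa9]

RES = [ 0x1f  0xfa  0x56  0x1f  0x64  0x5f  0x5f  0xa9 ]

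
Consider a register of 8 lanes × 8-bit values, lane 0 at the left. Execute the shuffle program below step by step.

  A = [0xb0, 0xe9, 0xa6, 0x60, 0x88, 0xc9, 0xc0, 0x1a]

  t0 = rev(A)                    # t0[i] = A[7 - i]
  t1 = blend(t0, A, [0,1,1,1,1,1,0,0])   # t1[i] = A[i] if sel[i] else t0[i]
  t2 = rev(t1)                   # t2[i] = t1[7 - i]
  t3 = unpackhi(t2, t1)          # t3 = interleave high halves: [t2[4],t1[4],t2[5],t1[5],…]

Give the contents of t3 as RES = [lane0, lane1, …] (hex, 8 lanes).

t0 = [0x1a, 0xc0, 0xc9, 0x88, 0x60, 0xa6, 0xe9, 0xb0]
t1 = [0x1a, 0xe9, 0xa6, 0x60, 0x88, 0xc9, 0xe9, 0xb0]
t2 = [0xb0, 0xe9, 0xc9, 0x88, 0x60, 0xa6, 0xe9, 0x1a]
t3 = [0x60, 0x88, 0xa6, 0xc9, 0xe9, 0xe9, 0x1a, 0xb0]

RES = [0x60, 0x88, 0xa6, 0xc9, 0xe9, 0xe9, 0x1a, 0xb0]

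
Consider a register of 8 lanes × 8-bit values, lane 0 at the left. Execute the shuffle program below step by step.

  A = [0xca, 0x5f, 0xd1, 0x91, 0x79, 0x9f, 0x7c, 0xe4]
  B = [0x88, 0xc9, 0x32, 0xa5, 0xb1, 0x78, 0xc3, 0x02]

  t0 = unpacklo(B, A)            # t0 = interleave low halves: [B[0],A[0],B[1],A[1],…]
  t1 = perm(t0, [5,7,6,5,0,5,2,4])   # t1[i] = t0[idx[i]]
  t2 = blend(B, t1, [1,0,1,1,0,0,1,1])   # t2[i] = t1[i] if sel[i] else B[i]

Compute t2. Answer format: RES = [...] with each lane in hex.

RES = [ 0xd1  0xc9  0xa5  0xd1  0xb1  0x78  0xc9  0x32 ]

t0 = [0x88, 0xca, 0xc9, 0x5f, 0x32, 0xd1, 0xa5, 0x91]
t1 = [0xd1, 0x91, 0xa5, 0xd1, 0x88, 0xd1, 0xc9, 0x32]
t2 = [0xd1, 0xc9, 0xa5, 0xd1, 0xb1, 0x78, 0xc9, 0x32]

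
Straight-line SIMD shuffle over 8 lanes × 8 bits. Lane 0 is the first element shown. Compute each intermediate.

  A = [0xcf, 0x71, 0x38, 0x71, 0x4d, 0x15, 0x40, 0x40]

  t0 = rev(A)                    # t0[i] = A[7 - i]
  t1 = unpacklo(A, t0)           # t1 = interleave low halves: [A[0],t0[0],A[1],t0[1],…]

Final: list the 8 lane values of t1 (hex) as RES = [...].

  t0: 40 40 15 4d 71 38 71 cf
  t1: cf 40 71 40 38 15 71 4d

RES = [0xcf, 0x40, 0x71, 0x40, 0x38, 0x15, 0x71, 0x4d]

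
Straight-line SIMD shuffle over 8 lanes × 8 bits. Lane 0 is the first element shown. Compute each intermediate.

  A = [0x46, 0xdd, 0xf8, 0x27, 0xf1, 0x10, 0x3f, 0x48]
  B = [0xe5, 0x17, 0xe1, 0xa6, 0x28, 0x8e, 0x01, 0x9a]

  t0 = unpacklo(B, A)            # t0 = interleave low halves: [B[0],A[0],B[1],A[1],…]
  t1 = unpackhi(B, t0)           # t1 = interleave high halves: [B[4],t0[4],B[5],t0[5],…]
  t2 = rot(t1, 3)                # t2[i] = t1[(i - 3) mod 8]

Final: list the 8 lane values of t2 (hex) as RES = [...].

  t0: e5 46 17 dd e1 f8 a6 27
  t1: 28 e1 8e f8 01 a6 9a 27
  t2: a6 9a 27 28 e1 8e f8 01

RES = [0xa6, 0x9a, 0x27, 0x28, 0xe1, 0x8e, 0xf8, 0x01]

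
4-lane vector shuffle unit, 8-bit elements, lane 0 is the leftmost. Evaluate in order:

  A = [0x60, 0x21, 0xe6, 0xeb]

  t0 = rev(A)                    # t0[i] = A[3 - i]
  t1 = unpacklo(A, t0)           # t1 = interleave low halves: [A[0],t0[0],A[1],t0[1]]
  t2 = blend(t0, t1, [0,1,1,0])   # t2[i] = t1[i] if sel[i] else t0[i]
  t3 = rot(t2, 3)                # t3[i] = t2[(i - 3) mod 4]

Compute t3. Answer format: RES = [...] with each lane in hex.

t0 = [0xeb, 0xe6, 0x21, 0x60]
t1 = [0x60, 0xeb, 0x21, 0xe6]
t2 = [0xeb, 0xeb, 0x21, 0x60]
t3 = [0xeb, 0x21, 0x60, 0xeb]

RES = [0xeb, 0x21, 0x60, 0xeb]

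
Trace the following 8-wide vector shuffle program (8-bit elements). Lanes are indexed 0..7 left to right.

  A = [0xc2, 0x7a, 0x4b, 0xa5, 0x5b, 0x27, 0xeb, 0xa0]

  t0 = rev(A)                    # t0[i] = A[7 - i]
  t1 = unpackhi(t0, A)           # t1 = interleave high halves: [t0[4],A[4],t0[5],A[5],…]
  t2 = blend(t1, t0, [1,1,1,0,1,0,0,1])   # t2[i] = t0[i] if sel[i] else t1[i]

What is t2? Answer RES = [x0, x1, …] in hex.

  t0: a0 eb 27 5b a5 4b 7a c2
  t1: a5 5b 4b 27 7a eb c2 a0
  t2: a0 eb 27 27 a5 eb c2 c2

RES = [ 0xa0  0xeb  0x27  0x27  0xa5  0xeb  0xc2  0xc2 ]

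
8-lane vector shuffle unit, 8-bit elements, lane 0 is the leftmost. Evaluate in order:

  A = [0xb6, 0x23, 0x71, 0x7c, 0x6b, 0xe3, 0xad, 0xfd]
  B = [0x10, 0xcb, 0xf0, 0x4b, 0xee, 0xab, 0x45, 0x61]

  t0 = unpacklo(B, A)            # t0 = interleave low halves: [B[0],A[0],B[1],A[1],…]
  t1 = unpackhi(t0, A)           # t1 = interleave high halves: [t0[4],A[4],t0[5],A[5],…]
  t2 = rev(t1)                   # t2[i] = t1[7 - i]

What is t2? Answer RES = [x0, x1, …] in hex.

t0 = [0x10, 0xb6, 0xcb, 0x23, 0xf0, 0x71, 0x4b, 0x7c]
t1 = [0xf0, 0x6b, 0x71, 0xe3, 0x4b, 0xad, 0x7c, 0xfd]
t2 = [0xfd, 0x7c, 0xad, 0x4b, 0xe3, 0x71, 0x6b, 0xf0]

RES = [ 0xfd  0x7c  0xad  0x4b  0xe3  0x71  0x6b  0xf0 ]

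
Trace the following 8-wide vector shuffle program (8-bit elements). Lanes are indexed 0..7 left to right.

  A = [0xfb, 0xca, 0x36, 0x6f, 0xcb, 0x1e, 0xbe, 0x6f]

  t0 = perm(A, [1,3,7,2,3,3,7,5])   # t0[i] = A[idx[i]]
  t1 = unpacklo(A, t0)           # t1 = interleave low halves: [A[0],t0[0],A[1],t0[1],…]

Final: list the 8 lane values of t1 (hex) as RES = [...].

t0 = [0xca, 0x6f, 0x6f, 0x36, 0x6f, 0x6f, 0x6f, 0x1e]
t1 = [0xfb, 0xca, 0xca, 0x6f, 0x36, 0x6f, 0x6f, 0x36]

RES = [ 0xfb  0xca  0xca  0x6f  0x36  0x6f  0x6f  0x36 ]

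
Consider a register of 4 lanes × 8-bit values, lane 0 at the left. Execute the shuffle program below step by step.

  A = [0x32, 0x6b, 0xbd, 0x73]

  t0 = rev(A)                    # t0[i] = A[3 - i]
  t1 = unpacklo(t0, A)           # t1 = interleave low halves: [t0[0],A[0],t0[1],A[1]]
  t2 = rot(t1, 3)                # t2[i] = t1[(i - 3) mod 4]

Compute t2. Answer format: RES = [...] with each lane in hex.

RES = [0x32, 0xbd, 0x6b, 0x73]

t0 = [0x73, 0xbd, 0x6b, 0x32]
t1 = [0x73, 0x32, 0xbd, 0x6b]
t2 = [0x32, 0xbd, 0x6b, 0x73]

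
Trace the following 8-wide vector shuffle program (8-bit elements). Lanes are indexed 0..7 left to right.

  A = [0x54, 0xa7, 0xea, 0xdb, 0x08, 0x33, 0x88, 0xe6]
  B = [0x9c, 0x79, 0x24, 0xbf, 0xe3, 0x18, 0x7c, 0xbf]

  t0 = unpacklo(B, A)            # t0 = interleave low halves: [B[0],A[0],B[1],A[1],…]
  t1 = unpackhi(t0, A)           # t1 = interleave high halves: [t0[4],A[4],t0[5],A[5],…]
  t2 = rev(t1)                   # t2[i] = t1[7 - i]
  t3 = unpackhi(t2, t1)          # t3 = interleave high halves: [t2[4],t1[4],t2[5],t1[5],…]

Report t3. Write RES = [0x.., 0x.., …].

→ t0 |9c|54|79|a7|24|ea|bf|db|
→ t1 |24|08|ea|33|bf|88|db|e6|
→ t2 |e6|db|88|bf|33|ea|08|24|
→ t3 |33|bf|ea|88|08|db|24|e6|

RES = [0x33, 0xbf, 0xea, 0x88, 0x08, 0xdb, 0x24, 0xe6]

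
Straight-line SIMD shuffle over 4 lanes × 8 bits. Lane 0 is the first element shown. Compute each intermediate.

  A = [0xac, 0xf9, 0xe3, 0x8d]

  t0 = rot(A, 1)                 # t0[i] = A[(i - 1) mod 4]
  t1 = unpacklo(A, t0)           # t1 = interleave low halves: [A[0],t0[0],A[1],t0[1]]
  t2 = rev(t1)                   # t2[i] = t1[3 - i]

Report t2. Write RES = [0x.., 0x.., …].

RES = [ 0xac  0xf9  0x8d  0xac ]

→ t0 |8d|ac|f9|e3|
→ t1 |ac|8d|f9|ac|
→ t2 |ac|f9|8d|ac|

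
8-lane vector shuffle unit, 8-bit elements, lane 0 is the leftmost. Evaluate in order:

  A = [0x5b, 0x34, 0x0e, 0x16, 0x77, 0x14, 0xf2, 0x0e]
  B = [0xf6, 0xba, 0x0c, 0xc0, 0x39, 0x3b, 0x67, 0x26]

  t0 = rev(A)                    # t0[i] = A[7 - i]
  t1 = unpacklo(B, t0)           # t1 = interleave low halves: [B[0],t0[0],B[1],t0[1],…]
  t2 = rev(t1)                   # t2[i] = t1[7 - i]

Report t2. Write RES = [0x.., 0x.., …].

→ t0 |0e|f2|14|77|16|0e|34|5b|
→ t1 |f6|0e|ba|f2|0c|14|c0|77|
→ t2 |77|c0|14|0c|f2|ba|0e|f6|

RES = [ 0x77  0xc0  0x14  0x0c  0xf2  0xba  0x0e  0xf6 ]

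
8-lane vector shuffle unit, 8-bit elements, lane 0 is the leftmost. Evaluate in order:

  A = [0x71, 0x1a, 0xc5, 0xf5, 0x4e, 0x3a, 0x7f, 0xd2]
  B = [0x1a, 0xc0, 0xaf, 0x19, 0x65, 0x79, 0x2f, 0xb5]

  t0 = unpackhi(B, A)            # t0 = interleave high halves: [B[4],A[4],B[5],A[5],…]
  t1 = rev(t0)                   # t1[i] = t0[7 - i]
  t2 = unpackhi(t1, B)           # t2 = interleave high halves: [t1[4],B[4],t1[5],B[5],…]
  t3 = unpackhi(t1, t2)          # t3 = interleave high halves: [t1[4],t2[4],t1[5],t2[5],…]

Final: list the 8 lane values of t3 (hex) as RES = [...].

RES = [ 0x3a  0x4e  0x79  0x2f  0x4e  0x65  0x65  0xb5 ]

  t0: 65 4e 79 3a 2f 7f b5 d2
  t1: d2 b5 7f 2f 3a 79 4e 65
  t2: 3a 65 79 79 4e 2f 65 b5
  t3: 3a 4e 79 2f 4e 65 65 b5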